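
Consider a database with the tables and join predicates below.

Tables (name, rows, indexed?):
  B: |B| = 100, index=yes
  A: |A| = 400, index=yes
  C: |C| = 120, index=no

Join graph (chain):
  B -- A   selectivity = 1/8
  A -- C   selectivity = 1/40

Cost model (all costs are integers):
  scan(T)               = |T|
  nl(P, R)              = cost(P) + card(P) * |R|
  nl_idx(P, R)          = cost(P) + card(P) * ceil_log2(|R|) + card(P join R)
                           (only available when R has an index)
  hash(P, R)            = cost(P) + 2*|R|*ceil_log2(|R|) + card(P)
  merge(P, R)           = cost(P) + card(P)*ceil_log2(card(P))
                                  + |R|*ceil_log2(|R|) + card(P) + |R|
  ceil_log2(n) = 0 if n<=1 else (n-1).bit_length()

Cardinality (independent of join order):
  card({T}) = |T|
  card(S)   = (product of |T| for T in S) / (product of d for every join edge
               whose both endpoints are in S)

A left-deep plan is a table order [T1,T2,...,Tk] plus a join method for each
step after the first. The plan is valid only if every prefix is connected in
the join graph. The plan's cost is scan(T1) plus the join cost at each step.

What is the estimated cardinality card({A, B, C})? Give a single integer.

15000

Tables in S: A(400), B(100), C(120)
Edges inside S: B-A(d=8), A-C(d=40)
numerator = 400 * 100 * 120 = 4800000
denominator = 8 * 40 = 320
card(S) = 4800000 / 320 = 15000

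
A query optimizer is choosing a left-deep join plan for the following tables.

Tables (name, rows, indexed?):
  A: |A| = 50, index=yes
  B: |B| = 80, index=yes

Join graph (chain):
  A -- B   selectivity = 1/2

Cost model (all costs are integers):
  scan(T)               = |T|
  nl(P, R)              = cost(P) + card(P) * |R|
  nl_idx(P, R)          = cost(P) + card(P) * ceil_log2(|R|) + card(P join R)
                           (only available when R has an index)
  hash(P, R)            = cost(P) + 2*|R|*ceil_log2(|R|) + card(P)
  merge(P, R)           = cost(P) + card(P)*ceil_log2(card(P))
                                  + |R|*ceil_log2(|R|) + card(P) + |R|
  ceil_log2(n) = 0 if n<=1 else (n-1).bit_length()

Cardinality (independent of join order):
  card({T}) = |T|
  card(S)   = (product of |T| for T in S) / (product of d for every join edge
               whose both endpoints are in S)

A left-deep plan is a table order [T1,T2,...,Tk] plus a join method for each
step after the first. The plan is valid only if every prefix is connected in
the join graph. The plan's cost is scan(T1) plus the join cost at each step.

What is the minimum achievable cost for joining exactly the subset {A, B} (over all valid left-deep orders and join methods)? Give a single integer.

760

Selinger DP over subsets of {A,B}:
  {A}: scan cost=50, card=50
  {B}: scan cost=80, card=80
  {AB}: card=2000; try (A,hash)→760, (B,merge)→1040, (A,merge)→1070, (B,hash)→1220, (B,nl_idx)→2400, (A,nl_idx)→2560 …(+2); best=760 via (A,hash)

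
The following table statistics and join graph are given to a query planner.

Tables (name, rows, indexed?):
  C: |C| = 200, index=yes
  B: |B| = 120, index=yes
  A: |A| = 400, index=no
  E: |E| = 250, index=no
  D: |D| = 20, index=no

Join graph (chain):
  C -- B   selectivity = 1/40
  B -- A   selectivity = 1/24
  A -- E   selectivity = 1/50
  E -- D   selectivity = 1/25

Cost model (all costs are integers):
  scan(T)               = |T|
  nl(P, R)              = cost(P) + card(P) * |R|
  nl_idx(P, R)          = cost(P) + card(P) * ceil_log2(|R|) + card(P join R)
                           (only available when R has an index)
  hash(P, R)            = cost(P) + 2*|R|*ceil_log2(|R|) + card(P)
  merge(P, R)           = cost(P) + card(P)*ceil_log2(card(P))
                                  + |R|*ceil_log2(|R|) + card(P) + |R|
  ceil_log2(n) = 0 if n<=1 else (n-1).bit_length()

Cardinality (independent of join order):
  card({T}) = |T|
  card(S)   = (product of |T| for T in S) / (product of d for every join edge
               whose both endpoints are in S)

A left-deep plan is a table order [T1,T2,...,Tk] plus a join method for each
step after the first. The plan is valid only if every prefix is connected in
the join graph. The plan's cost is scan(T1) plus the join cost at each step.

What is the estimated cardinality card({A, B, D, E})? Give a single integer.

8000

Tables in S: A(400), B(120), D(20), E(250)
Edges inside S: B-A(d=24), A-E(d=50), E-D(d=25)
numerator = 400 * 120 * 20 * 250 = 240000000
denominator = 24 * 50 * 25 = 30000
card(S) = 240000000 / 30000 = 8000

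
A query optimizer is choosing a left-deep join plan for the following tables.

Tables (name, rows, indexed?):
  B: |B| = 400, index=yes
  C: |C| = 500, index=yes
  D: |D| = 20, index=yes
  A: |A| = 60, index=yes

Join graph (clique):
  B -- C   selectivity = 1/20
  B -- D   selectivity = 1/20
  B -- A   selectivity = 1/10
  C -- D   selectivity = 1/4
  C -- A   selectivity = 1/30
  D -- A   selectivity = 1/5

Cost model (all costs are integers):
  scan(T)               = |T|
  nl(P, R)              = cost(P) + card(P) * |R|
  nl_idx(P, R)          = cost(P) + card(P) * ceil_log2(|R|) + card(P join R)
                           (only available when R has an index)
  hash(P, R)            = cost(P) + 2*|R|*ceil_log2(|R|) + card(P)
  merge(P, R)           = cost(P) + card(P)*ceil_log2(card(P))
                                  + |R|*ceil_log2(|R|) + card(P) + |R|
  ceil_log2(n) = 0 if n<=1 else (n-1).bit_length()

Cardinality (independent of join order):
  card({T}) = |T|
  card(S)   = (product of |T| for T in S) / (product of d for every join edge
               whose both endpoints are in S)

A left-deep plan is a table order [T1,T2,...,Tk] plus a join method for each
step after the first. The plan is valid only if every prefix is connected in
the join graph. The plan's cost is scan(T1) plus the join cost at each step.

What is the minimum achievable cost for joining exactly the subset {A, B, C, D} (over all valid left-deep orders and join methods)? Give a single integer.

Selinger DP over subsets of {A,B,C,D}:
  {B}: scan cost=400, card=400
  {C}: scan cost=500, card=500
  {D}: scan cost=20, card=20
  {A}: scan cost=60, card=60
  {BC}: card=10000; try (B,hash)→8200, (C,merge)→9400, (B,merge)→9500, (C,hash)→9800, (C,nl_idx)→14000, (B,nl_idx)→15000 …(+2); best=8200 via (B,hash)
  {BD}: card=400; try (B,nl_idx)→600, (D,hash)→1000, (D,nl_idx)→2800, (B,merge)→4140, (D,merge)→4520, (B,hash)→7240 …(+2); best=600 via (B,nl_idx)
  {AB}: card=2400; try (A,hash)→1520, (B,nl_idx)→3000, (B,merge)→4480, (A,merge)→4820, (A,nl_idx)→5200, (B,hash)→7320 …(+2); best=1520 via (A,hash)
  {CD}: card=2500; try (D,hash)→1200, (C,nl_idx)→2700, (C,merge)→5140, (D,nl_idx)→5500, (D,merge)→5620, (C,hash)→9040 …(+2); best=1200 via (D,hash)
  {AC}: card=1000; try (C,nl_idx)→1600, (A,hash)→1720, (A,nl_idx)→4500, (C,merge)→5480, (A,merge)→5920, (C,hash)→9120 …(+2); best=1600 via (C,nl_idx)
  {AD}: card=240; try (D,hash)→320, (A,nl_idx)→380, (A,merge)→560, (D,merge)→600, (D,nl_idx)→600, (A,hash)→760 …(+2); best=320 via (D,hash)
  {BCD}: card=2500; try (C,nl_idx)→6700, (C,merge)→9600, (C,hash)→10000, (B,hash)→10900, (D,hash)→18400, (B,nl_idx)→26200 …(+6); best=6700 via (C,nl_idx)
  {ABC}: card=2000; try (B,hash)→9800, (B,nl_idx)→12600, (C,hash)→12920, (B,merge)→16600, (A,hash)→18920, (C,nl_idx)→25120 …(+6); best=9800 via (B,hash)
  {ABD}: card=480; try (A,hash)→1720, (B,nl_idx)→2960, (A,nl_idx)→3480, (D,hash)→4120, (A,merge)→5020, (B,merge)→6480 …(+6); best=1720 via (A,hash)
  {ACD}: card=1000; try (D,hash)→2800, (C,nl_idx)→3480, (A,hash)→4420, (C,merge)→7480, (D,nl_idx)→7600, (C,hash)→9560 …(+6); best=2800 via (D,hash)
  {ABCD}: card=100; try (C,nl_idx)→6140, (A,hash)→9920, (B,hash)→11000, (C,hash)→11200, (C,merge)→11520, (B,nl_idx)→11900 …(+10); best=6140 via (C,nl_idx)

6140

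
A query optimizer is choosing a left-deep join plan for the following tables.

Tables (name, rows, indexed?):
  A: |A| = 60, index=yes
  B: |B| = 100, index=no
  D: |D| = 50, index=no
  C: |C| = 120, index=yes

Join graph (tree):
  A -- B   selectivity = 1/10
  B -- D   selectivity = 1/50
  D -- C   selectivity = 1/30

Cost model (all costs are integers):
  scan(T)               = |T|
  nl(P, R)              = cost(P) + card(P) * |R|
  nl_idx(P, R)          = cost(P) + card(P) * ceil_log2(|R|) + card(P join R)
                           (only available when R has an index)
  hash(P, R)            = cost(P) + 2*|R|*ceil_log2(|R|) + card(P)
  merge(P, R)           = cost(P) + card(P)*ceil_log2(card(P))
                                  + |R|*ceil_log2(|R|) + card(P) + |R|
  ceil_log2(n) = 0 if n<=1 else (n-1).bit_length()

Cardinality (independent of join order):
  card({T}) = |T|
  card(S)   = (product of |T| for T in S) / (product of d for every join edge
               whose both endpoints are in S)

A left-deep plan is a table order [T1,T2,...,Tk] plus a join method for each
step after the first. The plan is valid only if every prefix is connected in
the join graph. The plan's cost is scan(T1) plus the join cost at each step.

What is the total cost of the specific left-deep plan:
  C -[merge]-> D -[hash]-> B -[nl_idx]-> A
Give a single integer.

7830

step 1: scan C: cost=120, card=120
step 2: join D via merge
    card(P join D) = 120*50/(30) = 200
    cost = 120 + 120*7 + 50*6 + 120 + 50 = 1430
step 3: join B via hash
    card(P join B) = 200*100/(50) = 400
    cost = 1430 + 2*100*7 + 200 = 3030
step 4: join A via nl_idx
    card(P join A) = 400*60/(10) = 2400
    cost = 3030 + 400*6 + 2400 = 7830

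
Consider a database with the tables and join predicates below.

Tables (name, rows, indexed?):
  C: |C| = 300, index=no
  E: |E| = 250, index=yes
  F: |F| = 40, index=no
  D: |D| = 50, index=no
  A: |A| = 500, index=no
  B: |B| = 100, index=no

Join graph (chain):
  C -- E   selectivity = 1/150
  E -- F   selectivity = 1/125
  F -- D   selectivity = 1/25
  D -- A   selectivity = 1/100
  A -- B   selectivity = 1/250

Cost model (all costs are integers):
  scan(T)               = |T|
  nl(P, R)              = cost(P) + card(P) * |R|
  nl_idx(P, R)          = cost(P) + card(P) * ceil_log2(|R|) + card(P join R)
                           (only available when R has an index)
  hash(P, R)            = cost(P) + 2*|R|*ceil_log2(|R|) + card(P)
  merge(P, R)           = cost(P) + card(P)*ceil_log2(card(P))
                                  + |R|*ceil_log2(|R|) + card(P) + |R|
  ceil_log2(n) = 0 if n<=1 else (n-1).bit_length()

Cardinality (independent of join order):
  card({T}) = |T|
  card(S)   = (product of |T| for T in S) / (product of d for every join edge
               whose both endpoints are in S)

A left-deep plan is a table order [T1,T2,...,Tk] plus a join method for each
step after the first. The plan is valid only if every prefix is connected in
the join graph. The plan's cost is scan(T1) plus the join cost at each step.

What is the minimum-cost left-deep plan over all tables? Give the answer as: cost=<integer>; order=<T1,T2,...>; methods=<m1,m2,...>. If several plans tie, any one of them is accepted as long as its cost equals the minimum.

cost=11100; order=A,B,D,F,E,C; methods=hash,hash,hash,nl_idx,hash

Selinger DP (subsets sized 1..n):
  {C}: scan cost=300, card=300
  {E}: scan cost=250, card=250
  {F}: scan cost=40, card=40
  {D}: scan cost=50, card=50
  {A}: scan cost=500, card=500
  {B}: scan cost=100, card=100
  {CE}: card=500; try (E,nl_idx)→3200, (E,hash)→4600, (C,merge)→5500, (E,merge)→5550, (C,hash)→5900, (C,nl)→75250 …(+1); best=3200 via (E,nl_idx)
  {EF}: card=80; try (E,nl_idx)→440, (F,hash)→980, (E,merge)→2570, (F,merge)→2780, (E,hash)→4080, (E,nl)→10040 …(+1); best=440 via (E,nl_idx)
  {DF}: card=80; try (F,hash)→580, (D,merge)→670, (F,merge)→680, (D,hash)→680, (D,nl)→2040, (F,nl)→2050; best=580 via (F,hash)
  {AD}: card=250; try (D,hash)→1600, (A,merge)→5400, (D,merge)→5850, (A,hash)→9100, (A,nl)→25050, (D,nl)→25500; best=1600 via (D,hash)
  {AB}: card=200; try (B,hash)→2400, (A,merge)→5900, (B,merge)→6300, (A,hash)→9200, (A,nl)→50100, (B,nl)→50500; best=2400 via (B,hash)
  {CEF}: card=160; try (C,merge)→4080, (F,hash)→4180, (C,hash)→5920, (F,merge)→8480, (F,nl)→23200, (C,nl)→24440; best=4080 via (C,merge)
  {DEF}: card=160; try (D,hash)→1120, (E,nl_idx)→1380, (D,merge)→1430, (E,merge)→3470, (D,nl)→4440, (E,hash)→4660 …(+1); best=1120 via (D,hash)
  {ADF}: card=400; try (F,hash)→2330, (F,merge)→4130, (A,merge)→6220, (A,hash)→9660, (F,nl)→11600, (A,nl)→40580; best=2330 via (F,hash)
  {ABD}: card=100; try (D,hash)→3200, (B,hash)→3250, (D,merge)→4550, (B,merge)→4650, (D,nl)→12400, (B,nl)→26600; best=3200 via (D,hash)
  {CDEF}: card=320; try (D,hash)→4840, (C,merge)→5560, (D,merge)→5870, (C,hash)→6680, (D,nl)→12080, (C,nl)→49120; best=4840 via (D,hash)
  {ADEF}: card=800; try (E,nl_idx)→6330, (E,hash)→6730, (A,merge)→7560, (E,merge)→8580, (A,hash)→10280, (A,nl)→81120 …(+1); best=6330 via (E,nl_idx)
  {ABDF}: card=160; try (F,hash)→3780, (B,hash)→4130, (F,merge)→4280, (B,merge)→7130, (F,nl)→7200, (B,nl)→42330; best=3780 via (F,hash)
  {ACDEF}: card=1600; try (C,hash)→12530, (A,merge)→13040, (A,hash)→14160, (C,merge)→18130, (A,nl)→164840, (C,nl)→246330; best=12530 via (C,hash)
  {ABDEF}: card=320; try (E,nl_idx)→5380, (E,merge)→7470, (E,hash)→7940, (B,hash)→8530, (B,merge)→15930, (E,nl)→43780 …(+1); best=5380 via (E,nl_idx)
  {ABCDEF}: card=640; try (C,hash)→11100, (C,merge)→11580, (B,hash)→15530, (B,merge)→32530, (C,nl)→101380, (B,nl)→172530; best=11100 via (C,hash)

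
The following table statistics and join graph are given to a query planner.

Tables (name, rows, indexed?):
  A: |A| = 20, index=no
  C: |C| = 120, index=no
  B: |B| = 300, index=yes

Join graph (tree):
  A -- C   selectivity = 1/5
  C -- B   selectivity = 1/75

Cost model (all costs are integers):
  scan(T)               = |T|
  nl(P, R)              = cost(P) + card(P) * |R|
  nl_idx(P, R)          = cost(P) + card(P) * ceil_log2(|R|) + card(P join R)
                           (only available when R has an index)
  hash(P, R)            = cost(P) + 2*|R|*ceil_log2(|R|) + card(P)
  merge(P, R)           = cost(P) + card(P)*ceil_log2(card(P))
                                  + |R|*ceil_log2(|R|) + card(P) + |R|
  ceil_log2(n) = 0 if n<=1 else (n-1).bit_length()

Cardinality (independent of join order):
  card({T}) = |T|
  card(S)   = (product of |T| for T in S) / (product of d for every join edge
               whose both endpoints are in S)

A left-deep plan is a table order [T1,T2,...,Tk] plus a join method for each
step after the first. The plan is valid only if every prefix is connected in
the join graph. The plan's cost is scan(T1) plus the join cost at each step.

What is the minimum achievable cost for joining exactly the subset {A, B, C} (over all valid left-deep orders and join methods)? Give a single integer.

2360

Selinger DP over subsets of {A,B,C}:
  {A}: scan cost=20, card=20
  {C}: scan cost=120, card=120
  {B}: scan cost=300, card=300
  {AC}: card=480; try (A,hash)→440, (C,merge)→1100, (A,merge)→1200, (C,hash)→1720, (C,nl)→2420, (A,nl)→2520; best=440 via (A,hash)
  {BC}: card=480; try (B,nl_idx)→1680, (C,hash)→2280, (B,merge)→4080, (C,merge)→4260, (B,hash)→5640, (B,nl)→36120 …(+1); best=1680 via (B,nl_idx)
  {ABC}: card=1920; try (A,hash)→2360, (B,hash)→6320, (A,merge)→6600, (B,nl_idx)→6680, (B,merge)→8240, (A,nl)→11280 …(+1); best=2360 via (A,hash)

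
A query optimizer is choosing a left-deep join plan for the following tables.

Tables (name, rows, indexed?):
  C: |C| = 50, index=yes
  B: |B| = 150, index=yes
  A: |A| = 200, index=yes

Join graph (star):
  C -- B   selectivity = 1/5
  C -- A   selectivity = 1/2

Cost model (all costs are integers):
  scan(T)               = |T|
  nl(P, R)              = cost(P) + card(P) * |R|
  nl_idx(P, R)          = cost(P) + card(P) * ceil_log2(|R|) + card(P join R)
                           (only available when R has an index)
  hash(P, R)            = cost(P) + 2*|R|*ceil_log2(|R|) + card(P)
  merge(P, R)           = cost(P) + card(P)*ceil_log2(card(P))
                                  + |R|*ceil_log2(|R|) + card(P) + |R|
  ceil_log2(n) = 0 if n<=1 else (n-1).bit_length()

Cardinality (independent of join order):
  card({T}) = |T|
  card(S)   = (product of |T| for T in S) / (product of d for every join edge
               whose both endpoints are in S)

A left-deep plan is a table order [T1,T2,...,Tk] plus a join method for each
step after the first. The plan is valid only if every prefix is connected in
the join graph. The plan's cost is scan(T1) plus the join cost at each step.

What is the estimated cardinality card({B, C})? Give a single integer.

1500

Tables in S: B(150), C(50)
Edges inside S: C-B(d=5)
numerator = 150 * 50 = 7500
denominator = 5 = 5
card(S) = 7500 / 5 = 1500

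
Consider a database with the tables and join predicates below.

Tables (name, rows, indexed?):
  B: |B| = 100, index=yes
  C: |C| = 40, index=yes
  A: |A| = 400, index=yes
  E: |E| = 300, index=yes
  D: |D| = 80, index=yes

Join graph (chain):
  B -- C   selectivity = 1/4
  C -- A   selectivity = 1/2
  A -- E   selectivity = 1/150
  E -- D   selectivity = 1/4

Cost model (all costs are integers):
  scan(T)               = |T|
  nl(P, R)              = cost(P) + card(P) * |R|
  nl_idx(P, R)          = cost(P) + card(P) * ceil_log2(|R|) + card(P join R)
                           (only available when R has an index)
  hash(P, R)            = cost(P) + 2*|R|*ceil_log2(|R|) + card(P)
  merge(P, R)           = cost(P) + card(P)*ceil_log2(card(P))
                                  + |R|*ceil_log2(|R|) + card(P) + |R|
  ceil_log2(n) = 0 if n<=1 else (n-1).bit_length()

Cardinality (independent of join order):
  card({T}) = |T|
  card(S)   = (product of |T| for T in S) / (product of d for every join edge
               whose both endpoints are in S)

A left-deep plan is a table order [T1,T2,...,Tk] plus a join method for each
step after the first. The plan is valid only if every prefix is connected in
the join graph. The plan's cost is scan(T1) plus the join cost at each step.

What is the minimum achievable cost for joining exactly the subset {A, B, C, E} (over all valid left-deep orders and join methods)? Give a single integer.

Selinger DP over subsets of {A,B,C,E}:
  {B}: scan cost=100, card=100
  {C}: scan cost=40, card=40
  {A}: scan cost=400, card=400
  {E}: scan cost=300, card=300
  {BC}: card=1000; try (C,hash)→680, (B,merge)→1120, (C,merge)→1180, (B,nl_idx)→1320, (B,hash)→1480, (C,nl_idx)→1700 …(+2); best=680 via (C,hash)
  {AC}: card=8000; try (C,hash)→1280, (A,merge)→4320, (C,merge)→4680, (A,hash)→7280, (A,nl_idx)→8400, (C,nl_idx)→10800 …(+2); best=1280 via (C,hash)
  {AE}: card=800; try (A,nl_idx)→3800, (E,nl_idx)→4800, (E,hash)→6200, (A,merge)→7300, (E,merge)→7400, (A,hash)→7800 …(+2); best=3800 via (A,nl_idx)
  {ABC}: card=200000; try (A,hash)→8880, (B,hash)→10680, (A,merge)→15680, (B,merge)→114080, (A,nl_idx)→209680, (B,nl_idx)→257280 …(+2); best=8880 via (A,hash)
  {ACE}: card=16000; try (C,hash)→5080, (C,merge)→12880, (E,hash)→14680, (C,nl_idx)→24600, (C,nl)→35800, (E,nl_idx)→89280 …(+2); best=5080 via (C,hash)
  {ABCE}: card=400000; try (B,hash)→22480, (E,hash)→214280, (B,merge)→245880, (B,nl_idx)→517080, (B,nl)→1605080, (E,nl_idx)→2208880 …(+2); best=22480 via (B,hash)

22480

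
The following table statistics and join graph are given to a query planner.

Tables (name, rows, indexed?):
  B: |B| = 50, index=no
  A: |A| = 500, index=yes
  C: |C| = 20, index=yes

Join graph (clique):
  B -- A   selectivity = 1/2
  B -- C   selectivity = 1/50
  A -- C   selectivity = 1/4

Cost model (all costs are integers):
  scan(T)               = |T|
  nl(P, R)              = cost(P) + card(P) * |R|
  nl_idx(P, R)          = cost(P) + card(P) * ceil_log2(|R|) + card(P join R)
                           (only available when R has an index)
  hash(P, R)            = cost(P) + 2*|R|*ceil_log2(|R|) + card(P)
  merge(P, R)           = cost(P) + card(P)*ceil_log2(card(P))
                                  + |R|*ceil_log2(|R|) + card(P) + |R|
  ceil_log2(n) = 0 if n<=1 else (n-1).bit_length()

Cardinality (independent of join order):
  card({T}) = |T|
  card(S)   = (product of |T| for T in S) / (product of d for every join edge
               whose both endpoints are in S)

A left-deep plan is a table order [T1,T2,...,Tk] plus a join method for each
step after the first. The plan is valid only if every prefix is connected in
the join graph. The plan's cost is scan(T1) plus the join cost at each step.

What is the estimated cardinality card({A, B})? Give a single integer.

12500

Tables in S: A(500), B(50)
Edges inside S: B-A(d=2)
numerator = 500 * 50 = 25000
denominator = 2 = 2
card(S) = 25000 / 2 = 12500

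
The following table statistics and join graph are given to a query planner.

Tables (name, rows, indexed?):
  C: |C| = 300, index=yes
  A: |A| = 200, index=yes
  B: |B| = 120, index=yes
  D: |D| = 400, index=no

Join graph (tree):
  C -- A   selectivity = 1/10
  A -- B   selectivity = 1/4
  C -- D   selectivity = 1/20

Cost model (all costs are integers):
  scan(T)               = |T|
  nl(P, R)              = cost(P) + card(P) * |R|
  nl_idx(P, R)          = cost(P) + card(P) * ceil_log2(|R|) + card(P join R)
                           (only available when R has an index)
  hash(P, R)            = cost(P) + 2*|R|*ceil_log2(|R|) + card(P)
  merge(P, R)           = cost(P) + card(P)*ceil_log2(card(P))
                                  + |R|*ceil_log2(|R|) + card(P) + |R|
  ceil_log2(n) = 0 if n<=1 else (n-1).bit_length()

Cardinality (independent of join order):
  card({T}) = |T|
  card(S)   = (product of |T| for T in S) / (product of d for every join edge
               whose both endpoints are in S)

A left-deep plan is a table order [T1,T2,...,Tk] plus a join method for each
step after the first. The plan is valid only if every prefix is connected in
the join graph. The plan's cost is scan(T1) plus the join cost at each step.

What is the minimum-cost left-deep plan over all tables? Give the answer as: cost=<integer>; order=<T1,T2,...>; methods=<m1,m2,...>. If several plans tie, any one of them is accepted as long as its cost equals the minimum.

Selinger DP (subsets sized 1..n):
  {C}: scan cost=300, card=300
  {A}: scan cost=200, card=200
  {B}: scan cost=120, card=120
  {D}: scan cost=400, card=400
  {AC}: card=6000; try (A,hash)→3800, (C,merge)→5000, (A,merge)→5100, (C,hash)→5800, (C,nl_idx)→8000, (A,nl_idx)→8700 …(+2); best=3800 via (A,hash)
  {CD}: card=6000; try (C,hash)→6200, (D,merge)→7300, (C,merge)→7400, (D,hash)→7800, (C,nl_idx)→10000, (D,nl)→120300 …(+1); best=6200 via (C,hash)
  {AB}: card=6000; try (B,hash)→2080, (A,merge)→2880, (B,merge)→2960, (A,hash)→3440, (A,nl_idx)→7080, (B,nl_idx)→7600 …(+2); best=2080 via (B,hash)
  {ABC}: card=180000; try (B,hash)→11480, (C,hash)→13480, (B,merge)→88760, (C,merge)→89080, (B,nl_idx)→225800, (C,nl_idx)→236080 …(+2); best=11480 via (B,hash)
  {ACD}: card=120000; try (A,hash)→15400, (D,hash)→17000, (D,merge)→91800, (A,merge)→92000, (A,nl_idx)→174200, (A,nl)→1206200 …(+1); best=15400 via (A,hash)
  {ABCD}: card=3600000; try (B,hash)→137080, (D,hash)→198680, (B,merge)→2176360, (D,merge)→3435480, (B,nl_idx)→4455400, (B,nl)→14415400 …(+1); best=137080 via (B,hash)

cost=137080; order=D,C,A,B; methods=hash,hash,hash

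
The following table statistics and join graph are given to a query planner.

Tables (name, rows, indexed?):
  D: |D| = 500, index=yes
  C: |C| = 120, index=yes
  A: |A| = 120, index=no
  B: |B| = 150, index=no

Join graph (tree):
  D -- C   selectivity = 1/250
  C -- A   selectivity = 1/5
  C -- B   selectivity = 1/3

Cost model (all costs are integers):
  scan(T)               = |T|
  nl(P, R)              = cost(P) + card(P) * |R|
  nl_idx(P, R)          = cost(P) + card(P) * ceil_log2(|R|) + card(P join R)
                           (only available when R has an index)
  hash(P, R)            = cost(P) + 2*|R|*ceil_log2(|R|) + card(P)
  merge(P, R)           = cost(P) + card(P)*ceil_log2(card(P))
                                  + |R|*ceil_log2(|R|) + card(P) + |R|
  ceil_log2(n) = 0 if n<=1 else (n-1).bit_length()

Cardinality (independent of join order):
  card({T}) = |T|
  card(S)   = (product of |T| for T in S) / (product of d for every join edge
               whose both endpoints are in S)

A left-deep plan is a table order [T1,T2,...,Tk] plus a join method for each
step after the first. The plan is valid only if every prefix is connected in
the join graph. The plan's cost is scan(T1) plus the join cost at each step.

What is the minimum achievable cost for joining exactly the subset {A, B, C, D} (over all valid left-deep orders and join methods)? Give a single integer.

Selinger DP over subsets of {A,B,C,D}:
  {D}: scan cost=500, card=500
  {C}: scan cost=120, card=120
  {A}: scan cost=120, card=120
  {B}: scan cost=150, card=150
  {CD}: card=240; try (D,nl_idx)→1440, (C,hash)→2680, (C,nl_idx)→4240, (D,merge)→6080, (C,merge)→6460, (D,hash)→9240 …(+2); best=1440 via (D,nl_idx)
  {AC}: card=2880; try (C,hash)→1920, (A,hash)→1920, (C,merge)→2040, (A,merge)→2040, (C,nl_idx)→3840, (C,nl)→14520 …(+1); best=1920 via (C,hash)
  {BC}: card=6000; try (C,hash)→1980, (B,merge)→2430, (C,merge)→2460, (B,hash)→2640, (C,nl_idx)→7200, (B,nl)→18120 …(+1); best=1980 via (C,hash)
  {ACD}: card=5760; try (A,hash)→3360, (A,merge)→4560, (D,hash)→13800, (A,nl)→30240, (D,nl_idx)→33600, (D,merge)→44360 …(+1); best=3360 via (A,hash)
  {BCD}: card=12000; try (B,hash)→4080, (B,merge)→4950, (D,hash)→16980, (B,nl)→37440, (D,nl_idx)→67980, (D,merge)→90980 …(+1); best=4080 via (B,hash)
  {ABC}: card=144000; try (B,hash)→7200, (A,hash)→9660, (B,merge)→40710, (A,merge)→86940, (B,nl)→433920, (A,nl)→721980; best=7200 via (B,hash)
  {ABCD}: card=288000; try (B,hash)→11520, (A,hash)→17760, (B,merge)→85350, (D,hash)→160200, (A,merge)→185040, (B,nl)→867360 …(+4); best=11520 via (B,hash)

11520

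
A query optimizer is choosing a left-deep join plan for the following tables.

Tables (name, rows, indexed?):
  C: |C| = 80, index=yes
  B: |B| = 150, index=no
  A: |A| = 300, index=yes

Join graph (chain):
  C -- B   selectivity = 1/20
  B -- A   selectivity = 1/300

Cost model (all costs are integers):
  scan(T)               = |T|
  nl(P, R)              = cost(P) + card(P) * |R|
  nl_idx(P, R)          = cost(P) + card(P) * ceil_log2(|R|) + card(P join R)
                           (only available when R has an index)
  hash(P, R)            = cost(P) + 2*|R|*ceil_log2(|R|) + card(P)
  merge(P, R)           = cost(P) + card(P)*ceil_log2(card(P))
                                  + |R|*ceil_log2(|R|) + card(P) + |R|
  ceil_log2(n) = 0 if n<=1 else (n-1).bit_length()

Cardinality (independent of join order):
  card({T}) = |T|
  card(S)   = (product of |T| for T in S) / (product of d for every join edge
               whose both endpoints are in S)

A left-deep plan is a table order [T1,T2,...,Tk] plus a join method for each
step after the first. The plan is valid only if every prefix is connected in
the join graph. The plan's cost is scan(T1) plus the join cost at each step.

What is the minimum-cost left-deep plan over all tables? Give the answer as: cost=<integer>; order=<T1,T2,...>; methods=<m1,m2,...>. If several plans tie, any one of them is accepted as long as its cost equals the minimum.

cost=2920; order=B,A,C; methods=nl_idx,hash

Selinger DP (subsets sized 1..n):
  {C}: scan cost=80, card=80
  {B}: scan cost=150, card=150
  {A}: scan cost=300, card=300
  {BC}: card=600; try (C,hash)→1420, (C,nl_idx)→1800, (B,merge)→2070, (C,merge)→2140, (B,hash)→2560, (B,nl)→12080 …(+1); best=1420 via (C,hash)
  {AB}: card=150; try (A,nl_idx)→1650, (B,hash)→3000, (A,merge)→4500, (B,merge)→4650, (A,hash)→5700, (A,nl)→45150 …(+1); best=1650 via (A,nl_idx)
  {ABC}: card=600; try (C,hash)→2920, (C,nl_idx)→3300, (C,merge)→3640, (A,hash)→7420, (A,nl_idx)→7420, (A,merge)→11020 …(+2); best=2920 via (C,hash)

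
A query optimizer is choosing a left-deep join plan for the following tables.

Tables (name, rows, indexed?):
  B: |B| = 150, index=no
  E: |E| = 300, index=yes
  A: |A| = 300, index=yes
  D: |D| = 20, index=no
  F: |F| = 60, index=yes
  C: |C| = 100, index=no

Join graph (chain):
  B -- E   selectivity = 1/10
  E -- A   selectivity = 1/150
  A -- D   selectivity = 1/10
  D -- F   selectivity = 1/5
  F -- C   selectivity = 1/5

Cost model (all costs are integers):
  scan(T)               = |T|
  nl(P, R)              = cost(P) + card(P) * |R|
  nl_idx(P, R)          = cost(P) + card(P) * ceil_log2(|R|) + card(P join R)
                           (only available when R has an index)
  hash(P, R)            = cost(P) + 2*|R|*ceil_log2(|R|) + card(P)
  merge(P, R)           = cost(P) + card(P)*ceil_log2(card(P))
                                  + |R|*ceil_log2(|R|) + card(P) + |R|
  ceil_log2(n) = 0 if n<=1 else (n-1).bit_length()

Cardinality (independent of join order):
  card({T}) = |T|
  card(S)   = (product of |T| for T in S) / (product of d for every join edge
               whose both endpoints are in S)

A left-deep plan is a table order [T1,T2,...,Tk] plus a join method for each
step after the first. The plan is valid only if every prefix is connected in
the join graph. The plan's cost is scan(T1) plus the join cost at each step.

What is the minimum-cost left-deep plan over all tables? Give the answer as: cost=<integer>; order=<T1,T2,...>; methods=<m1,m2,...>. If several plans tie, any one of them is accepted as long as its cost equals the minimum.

Selinger DP (subsets sized 1..n):
  {B}: scan cost=150, card=150
  {E}: scan cost=300, card=300
  {A}: scan cost=300, card=300
  {D}: scan cost=20, card=20
  {F}: scan cost=60, card=60
  {C}: scan cost=100, card=100
  {BE}: card=4500; try (B,hash)→3000, (E,merge)→4500, (B,merge)→4650, (E,hash)→5700, (E,nl_idx)→6000, (E,nl)→45150 …(+1); best=3000 via (B,hash)
  {AE}: card=600; try (E,nl_idx)→3600, (A,nl_idx)→3600, (E,hash)→6000, (A,hash)→6000, (E,merge)→6300, (A,merge)→6300 …(+2); best=3600 via (E,nl_idx)
  {AD}: card=600; try (D,hash)→800, (A,nl_idx)→800, (A,merge)→3140, (D,merge)→3420, (A,hash)→5440, (A,nl)→6020 …(+1); best=800 via (D,hash)
  {DF}: card=240; try (D,hash)→320, (F,nl_idx)→380, (F,merge)→560, (D,merge)→600, (F,hash)→760, (F,nl)→1220 …(+1); best=320 via (D,hash)
  {CF}: card=1200; try (F,hash)→920, (C,merge)→1280, (F,merge)→1320, (C,hash)→1520, (F,nl_idx)→1900, (C,nl)→6060 …(+1); best=920 via (F,hash)
  {ABE}: card=9000; try (B,hash)→6600, (B,merge)→11550, (A,hash)→12900, (A,nl_idx)→52500, (A,merge)→69000, (B,nl)→93600 …(+1); best=6600 via (B,hash)
  {ADE}: card=1200; try (D,hash)→4400, (E,hash)→6800, (E,nl_idx)→7400, (D,merge)→10320, (E,merge)→10400, (D,nl)→15600 …(+1); best=4400 via (D,hash)
  {ADF}: card=7200; try (F,hash)→2120, (A,merge)→5480, (A,hash)→5960, (F,merge)→7820, (A,nl_idx)→9680, (F,nl_idx)→11600 …(+2); best=2120 via (F,hash)
  {CDF}: card=4800; try (C,hash)→1960, (D,hash)→2320, (C,merge)→3280, (D,merge)→15440, (C,nl)→24320, (D,nl)→24920; best=1960 via (C,hash)
  {ABDE}: card=18000; try (B,hash)→8000, (D,hash)→15800, (B,merge)→20150, (D,merge)→141720, (B,nl)→184400, (D,nl)→186600; best=8000 via (B,hash)
  {ADEF}: card=14400; try (F,hash)→6320, (E,hash)→14720, (F,merge)→19220, (F,nl_idx)→26000, (F,nl)→76400, (E,nl_idx)→81320 …(+2); best=6320 via (F,hash)
  {ACDF}: card=144000; try (C,hash)→10720, (A,hash)→12160, (A,merge)→72160, (C,merge)→103720, (A,nl_idx)→189160, (C,nl)→722120 …(+1); best=10720 via (C,hash)
  {ABDEF}: card=216000; try (B,hash)→23120, (F,hash)→26720, (B,merge)→223670, (F,merge)→296420, (F,nl_idx)→332000, (F,nl)→1088000 …(+1); best=23120 via (B,hash)
  {ACDEF}: card=288000; try (C,hash)→22120, (E,hash)→160120, (C,merge)→223120, (C,nl)→1446320, (E,nl_idx)→1594720, (E,merge)→2749720 …(+1); best=22120 via (C,hash)
  {ABCDEF}: card=4320000; try (C,hash)→240520, (B,hash)→312520, (C,merge)→4127920, (B,merge)→5783470, (C,nl)→21623120, (B,nl)→43222120; best=240520 via (C,hash)

cost=240520; order=A,E,D,F,B,C; methods=nl_idx,hash,hash,hash,hash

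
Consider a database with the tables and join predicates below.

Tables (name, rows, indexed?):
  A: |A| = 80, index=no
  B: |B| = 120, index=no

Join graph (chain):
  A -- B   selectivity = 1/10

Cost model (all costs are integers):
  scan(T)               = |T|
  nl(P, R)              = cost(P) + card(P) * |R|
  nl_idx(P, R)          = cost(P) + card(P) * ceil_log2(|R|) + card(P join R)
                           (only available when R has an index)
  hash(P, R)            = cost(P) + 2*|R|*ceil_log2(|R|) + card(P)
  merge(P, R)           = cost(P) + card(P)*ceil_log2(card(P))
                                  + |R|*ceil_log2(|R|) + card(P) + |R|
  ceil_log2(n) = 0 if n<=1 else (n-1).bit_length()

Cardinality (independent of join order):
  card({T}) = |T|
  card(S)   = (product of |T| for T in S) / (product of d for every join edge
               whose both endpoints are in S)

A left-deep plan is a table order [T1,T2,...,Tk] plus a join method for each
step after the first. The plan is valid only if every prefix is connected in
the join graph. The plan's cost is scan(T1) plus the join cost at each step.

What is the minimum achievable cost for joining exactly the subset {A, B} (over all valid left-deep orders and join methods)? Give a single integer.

Selinger DP over subsets of {A,B}:
  {A}: scan cost=80, card=80
  {B}: scan cost=120, card=120
  {AB}: card=960; try (A,hash)→1360, (B,merge)→1680, (A,merge)→1720, (B,hash)→1840, (B,nl)→9680, (A,nl)→9720; best=1360 via (A,hash)

1360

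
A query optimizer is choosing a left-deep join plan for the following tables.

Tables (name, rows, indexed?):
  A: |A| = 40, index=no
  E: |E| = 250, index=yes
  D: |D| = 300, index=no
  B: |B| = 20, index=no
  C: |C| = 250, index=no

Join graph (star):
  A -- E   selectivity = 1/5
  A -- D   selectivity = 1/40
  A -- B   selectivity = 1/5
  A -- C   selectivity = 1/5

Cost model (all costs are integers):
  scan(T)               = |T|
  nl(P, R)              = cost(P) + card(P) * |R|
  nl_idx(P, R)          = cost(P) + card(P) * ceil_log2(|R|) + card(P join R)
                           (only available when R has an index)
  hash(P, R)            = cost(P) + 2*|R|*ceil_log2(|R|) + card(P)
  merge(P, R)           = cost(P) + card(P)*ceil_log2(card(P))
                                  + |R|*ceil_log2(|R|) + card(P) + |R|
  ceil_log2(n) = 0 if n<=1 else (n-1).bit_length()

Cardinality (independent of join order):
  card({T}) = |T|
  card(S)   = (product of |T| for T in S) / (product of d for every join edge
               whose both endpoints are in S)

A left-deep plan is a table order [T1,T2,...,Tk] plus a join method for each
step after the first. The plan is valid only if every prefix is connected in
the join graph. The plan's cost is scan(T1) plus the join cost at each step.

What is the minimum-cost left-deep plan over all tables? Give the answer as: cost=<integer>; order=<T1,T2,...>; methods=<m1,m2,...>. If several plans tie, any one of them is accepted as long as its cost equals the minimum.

cost=70780; order=D,A,B,C,E; methods=hash,hash,hash,hash

Selinger DP (subsets sized 1..n):
  {A}: scan cost=40, card=40
  {E}: scan cost=250, card=250
  {D}: scan cost=300, card=300
  {B}: scan cost=20, card=20
  {C}: scan cost=250, card=250
  {AE}: card=2000; try (A,hash)→980, (E,nl_idx)→2360, (E,merge)→2570, (A,merge)→2780, (E,hash)→4080, (E,nl)→10040 …(+1); best=980 via (A,hash)
  {AD}: card=300; try (A,hash)→1080, (D,merge)→3320, (A,merge)→3580, (D,hash)→5480, (D,nl)→12040, (A,nl)→12300; best=1080 via (A,hash)
  {AB}: card=160; try (B,hash)→280, (A,merge)→420, (B,merge)→440, (A,hash)→520, (A,nl)→820, (B,nl)→840; best=280 via (B,hash)
  {AC}: card=2000; try (A,hash)→980, (C,merge)→2570, (A,merge)→2780, (C,hash)→4080, (C,nl)→10040, (A,nl)→10250; best=980 via (A,hash)
  {ADE}: card=15000; try (E,hash)→5380, (E,merge)→6330, (D,hash)→8380, (E,nl_idx)→18480, (D,merge)→27980, (E,nl)→76080 …(+1); best=5380 via (E,hash)
  {ABE}: card=8000; try (B,hash)→3180, (E,merge)→3970, (E,hash)→4440, (E,nl_idx)→9560, (B,merge)→25100, (E,nl)→40280 …(+1); best=3180 via (B,hash)
  {ACE}: card=100000; try (E,hash)→6980, (C,hash)→6980, (E,merge)→27230, (C,merge)→27230, (E,nl_idx)→116980, (E,nl)→500980 …(+1); best=6980 via (E,hash)
  {ABD}: card=1200; try (B,hash)→1580, (B,merge)→4200, (D,merge)→4720, (D,hash)→5840, (B,nl)→7080, (D,nl)→48280; best=1580 via (B,hash)
  {ACD}: card=15000; try (C,hash)→5380, (C,merge)→6330, (D,hash)→8380, (D,merge)→27980, (C,nl)→76080, (D,nl)→600980; best=5380 via (C,hash)
  {ABC}: card=8000; try (B,hash)→3180, (C,merge)→3970, (C,hash)→4440, (B,merge)→25100, (C,nl)→40280, (B,nl)→40980; best=3180 via (B,hash)
  {ABDE}: card=60000; try (E,hash)→6780, (D,hash)→16580, (E,merge)→18230, (B,hash)→20580, (E,nl_idx)→71180, (D,merge)→118180 …(+4); best=6780 via (E,hash)
  {ACDE}: card=750000; try (E,hash)→24380, (C,hash)→24380, (D,hash)→112380, (E,merge)→232630, (C,merge)→232630, (E,nl_idx)→875380 …(+4); best=24380 via (E,hash)
  {ABCE}: card=400000; try (E,hash)→15180, (C,hash)→15180, (B,hash)→107180, (E,merge)→117430, (C,merge)→117430, (E,nl_idx)→467180 …(+4); best=15180 via (E,hash)
  {ABCD}: card=60000; try (C,hash)→6780, (D,hash)→16580, (C,merge)→18230, (B,hash)→20580, (D,merge)→118180, (B,merge)→230500 …(+3); best=6780 via (C,hash)
  {ABCDE}: card=3000000; try (E,hash)→70780, (C,hash)→70780, (D,hash)→420580, (B,hash)→774580, (E,merge)→1029030, (C,merge)→1029030 …(+7); best=70780 via (E,hash)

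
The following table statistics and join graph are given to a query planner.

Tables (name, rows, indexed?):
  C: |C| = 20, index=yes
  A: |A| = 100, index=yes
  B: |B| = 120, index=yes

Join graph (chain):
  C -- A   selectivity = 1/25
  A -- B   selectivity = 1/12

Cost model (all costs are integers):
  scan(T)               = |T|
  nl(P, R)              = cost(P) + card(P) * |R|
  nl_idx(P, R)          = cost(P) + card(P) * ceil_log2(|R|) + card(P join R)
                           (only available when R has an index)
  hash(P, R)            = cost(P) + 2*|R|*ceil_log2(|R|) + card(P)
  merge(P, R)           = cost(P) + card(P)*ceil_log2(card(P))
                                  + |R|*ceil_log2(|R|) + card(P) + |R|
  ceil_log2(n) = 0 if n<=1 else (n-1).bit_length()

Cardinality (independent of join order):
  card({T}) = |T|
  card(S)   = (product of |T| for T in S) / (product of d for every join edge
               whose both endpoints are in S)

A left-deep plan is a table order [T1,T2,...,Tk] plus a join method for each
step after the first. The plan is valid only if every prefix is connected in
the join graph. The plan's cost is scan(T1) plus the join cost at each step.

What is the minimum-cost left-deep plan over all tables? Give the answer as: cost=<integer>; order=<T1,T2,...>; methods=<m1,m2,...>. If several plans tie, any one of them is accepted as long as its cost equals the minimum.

cost=1600; order=C,A,B; methods=nl_idx,nl_idx

Selinger DP (subsets sized 1..n):
  {C}: scan cost=20, card=20
  {A}: scan cost=100, card=100
  {B}: scan cost=120, card=120
  {AC}: card=80; try (A,nl_idx)→240, (C,hash)→400, (C,nl_idx)→680, (A,merge)→940, (C,merge)→1020, (A,hash)→1440 …(+2); best=240 via (A,nl_idx)
  {AB}: card=1000; try (A,hash)→1640, (B,nl_idx)→1800, (B,merge)→1860, (B,hash)→1880, (A,merge)→1880, (A,nl_idx)→1960 …(+2); best=1640 via (A,hash)
  {ABC}: card=800; try (B,nl_idx)→1600, (B,merge)→1840, (B,hash)→2000, (C,hash)→2840, (C,nl_idx)→7440, (B,nl)→9840 …(+2); best=1600 via (B,nl_idx)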